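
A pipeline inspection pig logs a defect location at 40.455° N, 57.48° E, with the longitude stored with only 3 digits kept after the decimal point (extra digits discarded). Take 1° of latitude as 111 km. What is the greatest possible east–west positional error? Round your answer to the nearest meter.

84 meters

Truncating at 3 decimal places can drop up to a full unit in the last place, so the longitude may be off by as much as 0.001°.
Parallels shrink by cos φ, so at 40.455° a degree of longitude is 111000 × 0.7609 ≈ 84461.7 m.
So at most 0.001° × 84461.7 ≈ 84.4617 m east–west.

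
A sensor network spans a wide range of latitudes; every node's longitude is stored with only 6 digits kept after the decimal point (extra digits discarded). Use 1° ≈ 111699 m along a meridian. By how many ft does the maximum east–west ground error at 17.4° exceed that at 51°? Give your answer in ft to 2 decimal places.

0.12 ft

Truncating at 6 decimal places can drop up to a full unit in the last place, so the longitude may be off by as much as 1e-06°.
At 17.4°: 1e-06° × 111699 × cos 17.4° = 1e-06 × 111699 × 0.9542 ≈ 0.10659 m.
Error at 51° = 1e-06° × 111699 × cos 51° ≈ 0.1117 × 0.6293 = 0.070294 m.
Difference: 0.10659 − 0.070294 = 0.036293 m.
In feet: 0.0362932 m ÷ 0.3048 ≈ 0.11907 ft.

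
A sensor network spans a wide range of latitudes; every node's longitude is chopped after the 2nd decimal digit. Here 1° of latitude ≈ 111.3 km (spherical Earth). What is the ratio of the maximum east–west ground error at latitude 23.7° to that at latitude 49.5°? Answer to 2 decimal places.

1.41

Truncating at 2 decimal places can drop up to a full unit in the last place, so the longitude may be off by as much as 0.01°.
At 23.7°: 0.01° × 111300 × cos 23.7° = 0.01 × 111300 × 0.9157 ≈ 1019.1 m.
At 49.5°: 0.01° × 111300 × cos 49.5° = 0.01 × 111300 × 0.6494 ≈ 722.84 m.
Ratio: 1019.1 / 722.84 = cos 23.7° / cos 49.5° ≈ 1.4099.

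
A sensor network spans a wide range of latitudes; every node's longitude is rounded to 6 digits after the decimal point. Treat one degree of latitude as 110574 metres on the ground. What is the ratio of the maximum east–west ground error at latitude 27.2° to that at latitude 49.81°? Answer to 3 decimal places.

1.378

Rounding to 6 decimal places leaves the longitude within ±5e-07° of the true value.
At 27.2°: 5e-07° × 110574 × cos 27.2° = 5e-07 × 110574 × 0.8894 ≈ 0.049173 m.
At 49.81°: 5e-07° × 110574 × cos 49.81° = 5e-07 × 110574 × 0.6453 ≈ 0.035678 m.
The ratio reduces to cos 27.2° / cos 49.81° = 0.8894/0.6453 ≈ 1.3782.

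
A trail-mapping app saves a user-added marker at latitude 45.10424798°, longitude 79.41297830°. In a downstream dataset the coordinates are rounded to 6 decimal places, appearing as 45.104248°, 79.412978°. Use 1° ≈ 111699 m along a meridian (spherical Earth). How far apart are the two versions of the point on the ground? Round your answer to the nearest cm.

2 cm

The latitude changed by -0.00000002° and the longitude by +0.00000030°.
N–S: -0.00000002° × 111699 m/° = -0.00223398 m.
East–west at this latitude: 0.00000030° × 111699 × cos 45.1042° ≈ 0.00000030 × 78839.3 = 0.0236518 m.
Combined displacement = (0.00223398² + 0.0236518²)^½ ≈ 0.0237571 m.
That is 0.0237571 m = 2.3757 cm.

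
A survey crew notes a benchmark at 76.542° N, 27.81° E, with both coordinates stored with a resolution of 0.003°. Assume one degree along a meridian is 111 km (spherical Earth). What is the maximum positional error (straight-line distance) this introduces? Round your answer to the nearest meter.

171 meters

With a 0.003° grid the true value lies within half a step, ±0.003°/2 = ±0.0015°, of the stored one.
Latitude error → 0.0015 × 111000 = 166.5 m along the meridian.
East–west component at 76.542°: 0.0015° × 111000 × cos 76.542° ≈ 0.0015 × 25833.3 ≈ 38.75 m.
The two errors are perpendicular, so the maximum displacement is √(166.5² + 38.75²) ≈ 170.95 m.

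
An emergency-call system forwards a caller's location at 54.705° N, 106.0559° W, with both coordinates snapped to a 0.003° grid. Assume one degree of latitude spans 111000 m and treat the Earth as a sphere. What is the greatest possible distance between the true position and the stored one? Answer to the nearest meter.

With a 0.003° grid the true value lies within half a step, ±0.003°/2 = ±0.0015°, of the stored one.
N–S: 0.0015° × 111000 m/° = 166.5 m.
Longitude error → 0.0015 × 111000 × cos 54.705° = 0.0015 × 111000 × 0.5778 ≈ 96.2014 m.
Combining orthogonally: (166.5² + 96.2014²)^½ ≈ 192.294 m.

192 meters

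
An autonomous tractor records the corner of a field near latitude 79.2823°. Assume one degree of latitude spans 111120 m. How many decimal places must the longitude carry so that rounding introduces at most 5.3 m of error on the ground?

4 decimal places

At 79.2823° one degree of longitude covers 111120 × cos 79.2823° ≈ 111120 × 0.1860 ≈ 20665 m.
Rounding to N decimal places gives at most 0.5 × 10⁻ᴺ degrees of error, i.e. 0.5 × 10⁻ᴺ × 20665 m.
Setting 10332.5 × 10⁻ᴺ ≤ 5.3 gives 10ᴺ ≥ 1950, i.e. N ≥ 3.29.
At 3 places the error can reach 10.3 m, but 4 places keeps it to 1.03 m.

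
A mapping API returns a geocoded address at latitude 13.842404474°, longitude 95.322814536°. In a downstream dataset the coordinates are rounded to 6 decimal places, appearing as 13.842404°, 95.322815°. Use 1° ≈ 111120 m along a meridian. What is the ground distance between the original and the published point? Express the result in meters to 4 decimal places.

Δlat = 13.842404474 − 13.842404 = +0.000000474°; Δlon = 95.322814536 − 95.322815 = -0.000000464°.
North–south shift: 0.000000474 × 111120 = 0.0526709 m.
E–W at 13.8424°: -0.000000464° × 111120 × cos 13.8424° = -0.000000464 × 111120 × 0.9710 ≈ -0.0500623 m.
Combined displacement = (0.0526709² + 0.0500623²)^½ ≈ 0.0726667 m.

0.0727 meters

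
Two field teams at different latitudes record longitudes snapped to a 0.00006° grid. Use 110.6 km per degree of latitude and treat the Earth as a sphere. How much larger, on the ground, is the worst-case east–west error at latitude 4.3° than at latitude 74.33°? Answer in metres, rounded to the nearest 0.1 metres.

With a 0.00006° grid the true value lies within half a step, ±0.00006°/2 = ±3e-05°, of the stored one.
At 4.3°: 3e-05° × 110600 × cos 4.3° = 3e-05 × 110600 × 0.9972 ≈ 3.3087 m.
At 74.33°: 3e-05° × 110600 × cos 74.33° = 3e-05 × 110600 × 0.2701 ≈ 0.89618 m.
So the lower-latitude error exceeds the higher by 3.3087 − 0.89618 = 2.4125 m.

2.4 metres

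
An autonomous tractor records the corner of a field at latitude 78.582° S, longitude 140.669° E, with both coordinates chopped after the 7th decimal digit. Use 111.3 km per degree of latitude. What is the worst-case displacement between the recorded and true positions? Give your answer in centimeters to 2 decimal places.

1.13 centimeters

Truncating at 7 decimal places can drop up to a full unit in the last place, so each coordinate may be off by as much as 1e-07°.
N–S: 1e-07° × 111300 m/° = 0.01113 m.
Longitude error → 1e-07 × 111300 × cos 78.582° = 1e-07 × 111300 × 0.1980 ≈ 0.00220335 m.
Worst case both components are at the extreme and orthogonal: √(0.01113² + 0.00220335²) ≈ 0.011346 m.
That is 0.011346 m = 1.1346 cm.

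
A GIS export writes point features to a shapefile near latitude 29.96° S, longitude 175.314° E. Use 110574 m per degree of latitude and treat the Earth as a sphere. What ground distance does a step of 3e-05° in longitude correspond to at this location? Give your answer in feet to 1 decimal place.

3e-05° of longitude at 29.96° is 3e-05 × 110574 × cos 29.96° ≈ 3e-05 × 95798.5 = 2.87395 m.
In feet: 2.87395 m ÷ 0.3048 ≈ 9.429 ft.

9.4 feet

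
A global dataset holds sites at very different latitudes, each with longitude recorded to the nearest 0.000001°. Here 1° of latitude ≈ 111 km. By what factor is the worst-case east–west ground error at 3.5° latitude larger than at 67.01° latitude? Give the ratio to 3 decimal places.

Rounding to 6 decimal places leaves the longitude within ±5e-07° of the true value.
Error at 3.5° = 5e-07° × 111000 × cos 3.5° ≈ 0.0555 × 0.9981 = 0.055396 m.
Error at 67.01° = 5e-07° × 111000 × cos 67.01° ≈ 0.0555 × 0.3906 = 0.021677 m.
Ratio: 0.055396 / 0.021677 = cos 3.5° / cos 67.01° ≈ 2.5556.

2.556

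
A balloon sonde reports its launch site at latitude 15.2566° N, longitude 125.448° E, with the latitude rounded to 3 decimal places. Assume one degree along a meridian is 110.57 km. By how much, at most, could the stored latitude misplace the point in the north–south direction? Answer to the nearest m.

55 m

Rounding to 3 decimal places leaves the latitude within ±0.0005° of the true value.
North–south distance: 0.0005° × 110570 m/° = 55.285 m.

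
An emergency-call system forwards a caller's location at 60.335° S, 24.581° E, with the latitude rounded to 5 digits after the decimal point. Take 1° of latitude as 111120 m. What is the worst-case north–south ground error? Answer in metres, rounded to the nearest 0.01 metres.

Rounding to 5 decimal places leaves the latitude within ±5e-06° of the true value.
Along the meridian that is 5e-06° × 111120 m/° = 0.5556 m.

0.56 metres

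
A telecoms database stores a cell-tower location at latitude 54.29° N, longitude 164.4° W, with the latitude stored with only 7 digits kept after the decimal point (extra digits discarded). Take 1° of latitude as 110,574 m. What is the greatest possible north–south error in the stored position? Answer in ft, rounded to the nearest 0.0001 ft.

0.0363 ft

Truncating at 7 decimal places can drop up to a full unit in the last place, so the latitude may be off by as much as 1e-07°.
Along the meridian that is 1e-07° × 110574 m/° = 0.0110574 m.
In feet: 0.0110574 m ÷ 0.3048 ≈ 0.036278 ft.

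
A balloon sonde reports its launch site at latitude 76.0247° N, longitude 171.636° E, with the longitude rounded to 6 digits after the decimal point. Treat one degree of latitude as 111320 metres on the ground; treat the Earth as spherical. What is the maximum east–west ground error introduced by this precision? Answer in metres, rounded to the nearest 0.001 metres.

0.013 metres

Rounding to 6 decimal places leaves the longitude within ±5e-07° of the true value.
Parallels shrink by cos φ, so at 76.0247° a degree of longitude is 111320 × 0.2415 ≈ 26884.2 m.
Maximum E–W displacement: 5e-07 × 26884.2 = 0.0134421 m.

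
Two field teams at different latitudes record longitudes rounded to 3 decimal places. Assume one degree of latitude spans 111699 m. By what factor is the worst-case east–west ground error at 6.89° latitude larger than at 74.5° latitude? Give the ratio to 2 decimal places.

Rounding to 3 decimal places leaves the longitude within ±0.0005° of the true value.
At 6.89°: 0.0005° × 111699 × cos 6.89° = 0.0005 × 111699 × 0.9928 ≈ 55.446 m.
Error at 74.5° = 0.0005° × 111699 × cos 74.5° ≈ 55.849 × 0.2672 = 14.925 m.
The ratio reduces to cos 6.89° / cos 74.5° = 0.9928/0.2672 ≈ 3.7150.

3.71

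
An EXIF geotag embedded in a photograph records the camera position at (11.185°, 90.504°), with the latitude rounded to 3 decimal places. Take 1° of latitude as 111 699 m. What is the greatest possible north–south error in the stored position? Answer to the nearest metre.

Rounding to 3 decimal places leaves the latitude within ±0.0005° of the true value.
So the N–S error is at most 0.0005 × 111699 = 55.8495 m.

56 metres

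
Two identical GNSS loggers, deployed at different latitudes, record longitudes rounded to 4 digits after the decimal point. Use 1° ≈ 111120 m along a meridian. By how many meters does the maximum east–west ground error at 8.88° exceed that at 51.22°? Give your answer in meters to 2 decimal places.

2.01 meters

Rounding to 4 decimal places leaves the longitude within ±5e-05° of the true value.
Error at 8.88° = 5e-05° × 111120 × cos 8.88° ≈ 5.556 × 0.9880 = 5.4894 m.
Error at 51.22° = 5e-05° × 111120 × cos 51.22° ≈ 5.556 × 0.6263 = 3.4799 m.
Difference: 5.4894 − 3.4799 = 2.0095 m.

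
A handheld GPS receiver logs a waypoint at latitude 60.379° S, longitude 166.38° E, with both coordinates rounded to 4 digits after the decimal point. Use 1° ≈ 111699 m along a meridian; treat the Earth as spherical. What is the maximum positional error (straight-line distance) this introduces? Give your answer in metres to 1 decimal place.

Rounding to 4 decimal places leaves each coordinate within ±5e-05° of the true value.
North–south component: 5e-05° × 111699 = 5.58495 m.
Longitude error → 5e-05 × 111699 × cos 60.379° = 5e-05 × 111699 × 0.4943 ≈ 2.76042 m.
The two errors are perpendicular, so the maximum displacement is √(5.58495² + 2.76042²) ≈ 6.22989 m.

6.2 metres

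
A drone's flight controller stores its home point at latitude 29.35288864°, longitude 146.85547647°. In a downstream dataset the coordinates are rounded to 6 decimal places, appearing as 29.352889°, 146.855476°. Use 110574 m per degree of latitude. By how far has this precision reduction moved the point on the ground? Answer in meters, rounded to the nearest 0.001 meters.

Δlat = 29.35288864 − 29.352889 = -0.00000036°; Δlon = 146.85547647 − 146.855476 = +0.00000047°.
N–S: -0.00000036° × 110574 m/° = -0.0398066 m.
East–west at this latitude: 0.00000047° × 110574 × cos 29.3529° ≈ 0.00000047 × 96378.2 = 0.0452978 m.
Combined displacement = (0.0398066² + 0.0452978²)^½ ≈ 0.060303 m.

0.060 meters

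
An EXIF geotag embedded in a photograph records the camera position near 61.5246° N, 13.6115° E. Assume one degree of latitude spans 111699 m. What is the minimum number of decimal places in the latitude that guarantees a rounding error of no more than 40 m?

One degree of latitude covers 111699 m.
N decimal places → at most half a unit in the last place, 0.5 × 10⁻ᴺ° = 111699/2 × 10⁻ᴺ m.
Need 0.5 × 111699 × 10⁻ᴺ ≤ 40 → 10⁻ᴺ ≤ 7.162e-04, so N ≥ 3.14.
At 3 places the error can reach 55.8 m, but 4 places keeps it to 5.58 m.

4 decimal places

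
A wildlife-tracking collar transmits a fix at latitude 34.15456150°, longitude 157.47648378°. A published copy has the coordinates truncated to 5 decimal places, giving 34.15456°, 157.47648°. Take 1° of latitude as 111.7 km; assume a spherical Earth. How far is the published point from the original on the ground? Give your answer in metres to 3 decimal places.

The latitude changed by +0.00000150° and the longitude by +0.00000378°.
N–S: 0.00000150° × 111700 m/° = 0.16755 m.
East–west at this latitude: 0.00000378° × 111700 × cos 34.1546° ≈ 0.00000378 × 92434.7 = 0.349403 m.
Distance: √(0.16755² + 0.349403²) ≈ 0.387499 m.

0.387 metres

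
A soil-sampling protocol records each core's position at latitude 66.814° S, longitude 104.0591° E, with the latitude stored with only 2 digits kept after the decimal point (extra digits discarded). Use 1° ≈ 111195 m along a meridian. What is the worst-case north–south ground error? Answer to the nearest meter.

1112 meters

Truncating at 2 decimal places can drop up to a full unit in the last place, so the latitude may be off by as much as 0.01°.
So the N–S error is at most 0.01 × 111195 = 1111.95 m.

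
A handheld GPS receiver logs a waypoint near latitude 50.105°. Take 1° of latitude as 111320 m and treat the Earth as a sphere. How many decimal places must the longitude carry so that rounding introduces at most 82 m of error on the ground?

3

At 50.105° one degree of longitude covers 111320 × cos 50.105° ≈ 111320 × 0.6414 ≈ 71398.7 m.
With N decimal places the half-ulp bound is 0.5·10⁻ᴺ°, or 0.5·10⁻ᴺ × 71398.7 m on the ground.
Setting 35699.4 × 10⁻ᴺ ≤ 82 gives 10ᴺ ≥ 435.4, i.e. N ≥ 2.64.
At 2 places the error can reach 357 m, but 3 places keeps it to 35.7 m.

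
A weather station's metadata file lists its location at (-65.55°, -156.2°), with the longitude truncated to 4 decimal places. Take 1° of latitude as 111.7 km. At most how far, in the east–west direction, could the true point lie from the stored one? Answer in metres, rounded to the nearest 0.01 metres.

4.62 metres

Truncating at 4 decimal places can drop up to a full unit in the last place, so the longitude may be off by as much as 0.0001°.
Parallels shrink by cos φ, so at 65.55° a degree of longitude is 111700 × 0.4139 ≈ 46232.5 m.
So at most 0.0001° × 46232.5 ≈ 4.62325 m east–west.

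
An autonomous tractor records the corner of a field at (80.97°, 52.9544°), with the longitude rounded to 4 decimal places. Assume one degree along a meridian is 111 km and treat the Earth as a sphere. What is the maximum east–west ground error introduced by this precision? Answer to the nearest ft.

Rounding to 4 decimal places leaves the longitude within ±5e-05° of the true value.
At latitude 80.97° a degree of longitude spans 111000 m × cos 80.97° = 111000 × 0.1570 ≈ 17421.6 m.
Maximum E–W displacement: 5e-05 × 17421.6 = 0.871081 m.
In feet: 0.871081 m ÷ 0.3048 ≈ 2.8579 ft.

3 ft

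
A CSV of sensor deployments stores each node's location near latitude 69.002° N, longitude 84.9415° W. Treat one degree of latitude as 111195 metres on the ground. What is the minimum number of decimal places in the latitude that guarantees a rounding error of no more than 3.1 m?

One degree of latitude covers 111195 m.
N decimal places → at most half a unit in the last place, 0.5 × 10⁻ᴺ° = 111195/2 × 10⁻ᴺ m.
Setting 55597.5 × 10⁻ᴺ ≤ 3.1 gives 10ᴺ ≥ 1.793e+04, i.e. N ≥ 4.25.
N = 4 would give 5.56 m (too coarse); N = 5 gives 0.556 m ≤ 3.1 m.

5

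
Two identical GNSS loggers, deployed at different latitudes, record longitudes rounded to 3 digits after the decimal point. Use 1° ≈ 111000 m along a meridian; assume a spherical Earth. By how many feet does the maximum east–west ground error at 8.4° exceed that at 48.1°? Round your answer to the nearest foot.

59 feet

Rounding to 3 decimal places leaves the longitude within ±0.0005° of the true value.
Error at 8.4° = 0.0005° × 111000 × cos 8.4° ≈ 55.5 × 0.9893 = 54.905 m.
At 48.1°: 0.0005° × 111000 × cos 48.1° = 0.0005 × 111000 × 0.6678 ≈ 37.065 m.
Difference: 54.905 − 37.065 = 17.84 m.
In feet: 17.8399 m ÷ 0.3048 ≈ 58.53 ft.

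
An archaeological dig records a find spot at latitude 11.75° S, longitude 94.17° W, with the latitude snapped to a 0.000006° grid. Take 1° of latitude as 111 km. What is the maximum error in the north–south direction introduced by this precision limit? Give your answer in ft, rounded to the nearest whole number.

With a 0.000006° grid the true value lies within half a step, ±0.000006°/2 = ±3e-06°, of the stored one.
Along the meridian that is 3e-06° × 111000 m/° = 0.333 m.
Converting: 0.333 m × 3.2808 ft/m ≈ 1.0925 ft.

1 ft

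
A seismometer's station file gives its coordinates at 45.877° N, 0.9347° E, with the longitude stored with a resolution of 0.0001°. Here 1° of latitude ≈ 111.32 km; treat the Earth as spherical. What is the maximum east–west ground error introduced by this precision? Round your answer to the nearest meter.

With a 0.0001° grid the true value lies within half a step, ±0.0001°/2 = ±5e-05°, of the stored one.
One degree of longitude at 45.877° is 111320 × cos 45.877° ≈ 111320 × 0.6962 = 77501.1 m.
So at most 5e-05° × 77501.1 ≈ 3.87505 m east–west.

4 meters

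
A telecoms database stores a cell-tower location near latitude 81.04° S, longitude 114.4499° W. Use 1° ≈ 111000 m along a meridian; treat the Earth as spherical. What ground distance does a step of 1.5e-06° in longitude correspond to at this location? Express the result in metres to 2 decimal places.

1.5e-06° of longitude at 81.04° is 1.5e-06 × 111000 × cos 81.04° ≈ 1.5e-06 × 17287.7 = 0.0259315 m.

0.03 metres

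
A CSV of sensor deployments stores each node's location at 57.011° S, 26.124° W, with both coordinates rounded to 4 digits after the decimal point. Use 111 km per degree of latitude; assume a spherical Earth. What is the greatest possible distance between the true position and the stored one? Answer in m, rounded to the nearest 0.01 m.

6.32 m

Rounding to 4 decimal places leaves each coordinate within ±5e-05° of the true value.
N–S: 5e-05° × 111000 m/° = 5.55 m.
Longitude error → 5e-05 × 111000 × cos 57.011° = 5e-05 × 111000 × 0.5445 ≈ 3.02185 m.
Combining orthogonally: (5.55² + 3.02185²)^½ ≈ 6.31934 m.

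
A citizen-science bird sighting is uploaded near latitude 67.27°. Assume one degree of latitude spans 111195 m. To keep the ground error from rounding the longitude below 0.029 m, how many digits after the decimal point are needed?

At 67.27° one degree of longitude covers 111195 × cos 67.27° ≈ 111195 × 0.3864 ≈ 42964.5 m.
With N decimal places the half-ulp bound is 0.5·10⁻ᴺ°, or 0.5·10⁻ᴺ × 42964.5 m on the ground.
Setting 21482.3 × 10⁻ᴺ ≤ 0.029 gives 10ᴺ ≥ 7.408e+05, i.e. N ≥ 5.87.
N = 5 would give 0.215 m (too coarse); N = 6 gives 0.0215 m ≤ 0.029 m.

6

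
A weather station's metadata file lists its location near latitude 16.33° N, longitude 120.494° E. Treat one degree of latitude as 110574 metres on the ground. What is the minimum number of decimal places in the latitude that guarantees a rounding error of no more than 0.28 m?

6 decimal places

One degree of latitude covers 110574 m.
N decimal places → at most half a unit in the last place, 0.5 × 10⁻ᴺ° = 110574/2 × 10⁻ᴺ m.
Need 0.5 × 110574 × 10⁻ᴺ ≤ 0.28 → 10⁻ᴺ ≤ 5.064e-06, so N ≥ 5.30.
N = 5 would give 0.553 m (too coarse); N = 6 gives 0.0553 m ≤ 0.28 m.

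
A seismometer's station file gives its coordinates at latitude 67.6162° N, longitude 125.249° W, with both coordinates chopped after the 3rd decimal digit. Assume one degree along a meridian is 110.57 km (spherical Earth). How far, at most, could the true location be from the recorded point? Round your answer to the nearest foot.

Truncating at 3 decimal places can drop up to a full unit in the last place, so each coordinate may be off by as much as 0.001°.
N–S: 0.001° × 110570 m/° = 110.57 m.
E–W at 67.6162°: 0.001° × 110570 × cos 67.6162° = 0.001 × 110570 × 0.3808 ≈ 42.106 m.
Worst case both components are at the extreme and orthogonal: √(110.57² + 42.106²) ≈ 118.316 m.
Converting: 118.316 m × 3.2808 ft/m ≈ 388.18 ft.

388 feet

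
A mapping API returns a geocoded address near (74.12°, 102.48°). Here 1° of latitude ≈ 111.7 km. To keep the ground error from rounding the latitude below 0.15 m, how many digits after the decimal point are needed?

One degree of latitude covers 111700 m.
Rounding to N decimal places gives at most 0.5 × 10⁻ᴺ degrees of error, i.e. 0.5 × 10⁻ᴺ × 111700 m.
Setting 55850 × 10⁻ᴺ ≤ 0.15 gives 10ᴺ ≥ 3.723e+05, i.e. N ≥ 5.57.
N = 5 would give 0.558 m (too coarse); N = 6 gives 0.0558 m ≤ 0.15 m.

6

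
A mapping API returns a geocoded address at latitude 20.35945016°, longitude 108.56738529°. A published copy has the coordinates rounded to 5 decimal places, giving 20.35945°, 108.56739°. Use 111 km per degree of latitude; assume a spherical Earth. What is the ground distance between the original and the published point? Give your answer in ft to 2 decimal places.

The latitude changed by +0.00000016° and the longitude by -0.00000471°.
N–S: 0.00000016° × 111000 m/° = 0.01776 m.
East–west at this latitude: -0.00000471° × 111000 × cos 20.3594° ≈ -0.00000471 × 104066 = -0.490149 m.
Distance: √(0.01776² + 0.490149²) ≈ 0.490471 m.
Converting: 0.490471 m × 3.2808 ft/m ≈ 1.6092 ft.

1.61 ft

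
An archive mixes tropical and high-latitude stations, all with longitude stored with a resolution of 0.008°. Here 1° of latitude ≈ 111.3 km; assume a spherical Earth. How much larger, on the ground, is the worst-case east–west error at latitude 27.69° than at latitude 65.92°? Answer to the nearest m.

With a 0.008° grid the true value lies within half a step, ±0.008°/2 = ±0.004°, of the stored one.
Error at 27.69° = 0.004° × 111300 × cos 27.69° ≈ 445.2 × 0.8855 = 394.21 m.
Error at 65.92° = 0.004° × 111300 × cos 65.92° ≈ 445.2 × 0.4080 = 181.65 m.
Difference: 394.21 − 181.65 = 212.57 m.

213 m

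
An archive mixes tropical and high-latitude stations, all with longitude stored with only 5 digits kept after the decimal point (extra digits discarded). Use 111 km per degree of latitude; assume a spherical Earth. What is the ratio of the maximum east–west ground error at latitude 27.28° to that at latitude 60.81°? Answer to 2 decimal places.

1.82

Truncating at 5 decimal places can drop up to a full unit in the last place, so the longitude may be off by as much as 1e-05°.
At 27.28°: 1e-05° × 111000 × cos 27.28° = 1e-05 × 111000 × 0.8888 ≈ 0.98654 m.
At 60.81°: 1e-05° × 111000 × cos 60.81° = 1e-05 × 111000 × 0.4877 ≈ 0.54136 m.
Ratio: 0.98654 / 0.54136 = cos 27.28° / cos 60.81° ≈ 1.8224.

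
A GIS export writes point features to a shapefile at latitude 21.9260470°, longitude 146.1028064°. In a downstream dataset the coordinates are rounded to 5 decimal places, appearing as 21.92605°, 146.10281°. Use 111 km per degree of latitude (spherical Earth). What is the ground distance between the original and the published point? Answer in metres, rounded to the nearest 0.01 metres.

0.50 metres

Δlat = 21.9260470 − 21.92605 = -0.0000030°; Δlon = 146.1028064 − 146.10281 = -0.0000036°.
N–S: -0.0000030° × 111000 m/° = -0.333 m.
East–west at this latitude: -0.0000036° × 111000 × cos 21.9261° ≈ -0.0000036 × 102971 = -0.370696 m.
Combined displacement = (0.333² + 0.370696²)^½ ≈ 0.498301 m.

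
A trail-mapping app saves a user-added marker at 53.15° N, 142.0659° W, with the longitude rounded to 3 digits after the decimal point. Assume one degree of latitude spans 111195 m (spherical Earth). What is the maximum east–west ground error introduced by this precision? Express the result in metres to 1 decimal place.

33.3 metres

Rounding to 3 decimal places leaves the longitude within ±0.0005° of the true value.
At latitude 53.15° a degree of longitude spans 111195 m × cos 53.15° = 111195 × 0.5997 ≈ 66686.1 m.
East–west error: 0.0005° × 66686.1 m/° ≈ 33.3431 m.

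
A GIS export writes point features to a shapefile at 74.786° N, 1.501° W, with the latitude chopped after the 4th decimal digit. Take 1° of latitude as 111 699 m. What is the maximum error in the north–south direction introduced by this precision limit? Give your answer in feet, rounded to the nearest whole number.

Truncating at 4 decimal places can drop up to a full unit in the last place, so the latitude may be off by as much as 0.0001°.
Along the meridian that is 0.0001° × 111699 m/° = 11.1699 m.
Converting: 11.1699 m × 3.2808 ft/m ≈ 36.647 ft.

37 feet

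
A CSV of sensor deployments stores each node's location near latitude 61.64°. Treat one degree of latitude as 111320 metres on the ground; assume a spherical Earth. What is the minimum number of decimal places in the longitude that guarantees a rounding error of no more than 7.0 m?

At 61.64° one degree of longitude covers 111320 × cos 61.64° ≈ 111320 × 0.4750 ≈ 52878.1 m.
N decimal places → at most half a unit in the last place, 0.5 × 10⁻ᴺ° = 52878.1/2 × 10⁻ᴺ m.
Setting 26439.1 × 10⁻ᴺ ≤ 7.0 gives 10ᴺ ≥ 3777, i.e. N ≥ 3.58.
N = 3 would give 26.4 m (too coarse); N = 4 gives 2.64 m ≤ 7.0 m.

4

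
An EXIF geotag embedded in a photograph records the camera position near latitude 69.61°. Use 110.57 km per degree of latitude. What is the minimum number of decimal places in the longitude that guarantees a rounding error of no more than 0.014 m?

At 69.61° one degree of longitude covers 110570 × cos 69.61° ≈ 110570 × 0.3484 ≈ 38523.5 m.
With N decimal places the half-ulp bound is 0.5·10⁻ᴺ°, or 0.5·10⁻ᴺ × 38523.5 m on the ground.
Setting 19261.8 × 10⁻ᴺ ≤ 0.014 gives 10ᴺ ≥ 1.376e+06, i.e. N ≥ 6.14.
So 7 decimal places suffice (0.00193 m); 6 would allow up to 0.0193 m.

7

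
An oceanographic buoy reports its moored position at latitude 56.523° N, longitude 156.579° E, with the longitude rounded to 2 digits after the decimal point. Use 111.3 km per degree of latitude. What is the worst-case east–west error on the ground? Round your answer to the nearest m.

Rounding to 2 decimal places leaves the longitude within ±0.005° of the true value.
At latitude 56.523° a degree of longitude spans 111300 m × cos 56.523° = 111300 × 0.5516 ≈ 61393.3 m.
So at most 0.005° × 61393.3 ≈ 306.967 m east–west.

307 m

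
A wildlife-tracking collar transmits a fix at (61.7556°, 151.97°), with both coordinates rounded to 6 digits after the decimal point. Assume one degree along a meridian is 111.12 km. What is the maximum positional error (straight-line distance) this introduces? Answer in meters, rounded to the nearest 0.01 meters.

Rounding to 6 decimal places leaves each coordinate within ±5e-07° of the true value.
N–S: 5e-07° × 111120 m/° = 0.05556 m.
Longitude error → 5e-07 × 111120 × cos 61.7556° = 5e-07 × 111120 × 0.4732 ≈ 0.0262929 m.
The two errors are perpendicular, so the maximum displacement is √(0.05556² + 0.0262929²) ≈ 0.0614673 m.

0.06 meters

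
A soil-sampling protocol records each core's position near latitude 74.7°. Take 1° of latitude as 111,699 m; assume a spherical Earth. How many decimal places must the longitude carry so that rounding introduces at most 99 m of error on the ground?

3 decimal places

At 74.7° one degree of longitude covers 111699 × cos 74.7° ≈ 111699 × 0.2639 ≈ 29474.4 m.
Rounding to N decimal places gives at most 0.5 × 10⁻ᴺ degrees of error, i.e. 0.5 × 10⁻ᴺ × 29474.4 m.
Need 0.5 × 29474.4 × 10⁻ᴺ ≤ 99 → 10⁻ᴺ ≤ 6.718e-03, so N ≥ 2.17.
So 3 decimal places suffice (14.7 m); 2 would allow up to 147 m.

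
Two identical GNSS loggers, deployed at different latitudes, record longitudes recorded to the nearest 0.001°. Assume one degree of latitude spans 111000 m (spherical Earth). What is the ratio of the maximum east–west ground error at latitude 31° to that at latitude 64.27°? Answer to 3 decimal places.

1.974

Rounding to 3 decimal places leaves the longitude within ±0.0005° of the true value.
At 31°: 0.0005° × 111000 × cos 31° = 0.0005 × 111000 × 0.8572 ≈ 47.573 m.
At 64.27°: 0.0005° × 111000 × cos 64.27° = 0.0005 × 111000 × 0.4341 ≈ 24.094 m.
Ratio: 47.573 / 24.094 = cos 31° / cos 64.27° ≈ 1.9744.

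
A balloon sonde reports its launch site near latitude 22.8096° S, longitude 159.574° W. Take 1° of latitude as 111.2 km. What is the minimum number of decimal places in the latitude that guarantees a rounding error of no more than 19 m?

One degree of latitude covers 111200 m.
Rounding to N decimal places gives at most 0.5 × 10⁻ᴺ degrees of error, i.e. 0.5 × 10⁻ᴺ × 111200 m.
Setting 55600 × 10⁻ᴺ ≤ 19 gives 10ᴺ ≥ 2926, i.e. N ≥ 3.47.
At 3 places the error can reach 55.6 m, but 4 places keeps it to 5.56 m.

4 decimal places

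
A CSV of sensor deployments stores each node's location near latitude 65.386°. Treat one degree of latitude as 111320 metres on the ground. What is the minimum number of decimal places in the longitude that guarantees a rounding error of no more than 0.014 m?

7

At 65.386° one degree of longitude covers 111320 × cos 65.386° ≈ 111320 × 0.4165 ≈ 46365.1 m.
Rounding to N decimal places gives at most 0.5 × 10⁻ᴺ degrees of error, i.e. 0.5 × 10⁻ᴺ × 46365.1 m.
Need 0.5 × 46365.1 × 10⁻ᴺ ≤ 0.014 → 10⁻ᴺ ≤ 6.039e-07, so N ≥ 6.22.
N = 6 would give 0.0232 m (too coarse); N = 7 gives 0.00232 m ≤ 0.014 m.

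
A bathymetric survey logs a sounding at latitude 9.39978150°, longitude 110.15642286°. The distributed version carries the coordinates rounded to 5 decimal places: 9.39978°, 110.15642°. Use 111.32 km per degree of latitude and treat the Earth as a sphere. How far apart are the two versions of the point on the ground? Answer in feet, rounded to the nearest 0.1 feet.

1.2 feet

The latitude changed by +0.00000150° and the longitude by +0.00000286°.
N–S: 0.00000150° × 111320 m/° = 0.16698 m.
E–W at 9.39978°: 0.00000286° × 111320 × cos 9.39978° = 0.00000286 × 111320 × 0.9866 ≈ 0.3141 m.
Hypotenuse of the two orthogonal shifts: √(0.16698² + 0.3141²) = 0.355726 m.
In feet: 0.355726 m ÷ 0.3048 ≈ 1.1671 ft.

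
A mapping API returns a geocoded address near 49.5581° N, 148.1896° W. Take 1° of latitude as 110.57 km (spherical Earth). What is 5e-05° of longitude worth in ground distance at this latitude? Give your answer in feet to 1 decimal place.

5e-05° of longitude at 49.5581° is 5e-05 × 110570 × cos 49.5581° ≈ 5e-05 × 71724.2 = 3.58621 m.
Converting: 3.58621 m × 3.2808 ft/m ≈ 11.766 ft.

11.8 feet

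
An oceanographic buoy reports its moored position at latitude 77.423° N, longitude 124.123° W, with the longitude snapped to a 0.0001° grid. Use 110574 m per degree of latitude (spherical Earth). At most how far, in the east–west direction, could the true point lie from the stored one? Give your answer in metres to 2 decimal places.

1.20 metres

With a 0.0001° grid the true value lies within half a step, ±0.0001°/2 = ±5e-05°, of the stored one.
One degree of longitude at 77.423° is 110574 × cos 77.423° ≈ 110574 × 0.2178 = 24077.7 m.
So at most 5e-05° × 24077.7 ≈ 1.20388 m east–west.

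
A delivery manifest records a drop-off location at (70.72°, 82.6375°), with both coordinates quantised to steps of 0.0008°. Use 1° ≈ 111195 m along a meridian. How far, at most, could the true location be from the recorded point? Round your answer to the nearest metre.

47 metres

With a 0.0008° grid the true value lies within half a step, ±0.0008°/2 = ±0.0004°, of the stored one.
Latitude error → 0.0004 × 111195 = 44.478 m along the meridian.
E–W at 70.72°: 0.0004° × 111195 × cos 70.72° = 0.0004 × 111195 × 0.3302 ≈ 14.686 m.
Worst case both components are at the extreme and orthogonal: √(44.478² + 14.686²) ≈ 46.8398 m.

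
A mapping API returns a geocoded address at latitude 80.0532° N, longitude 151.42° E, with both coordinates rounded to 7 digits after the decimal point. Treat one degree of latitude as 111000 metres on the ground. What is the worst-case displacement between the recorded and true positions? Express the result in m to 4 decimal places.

0.0056 m

Rounding to 7 decimal places leaves each coordinate within ±5e-08° of the true value.
North–south component: 5e-08° × 111000 = 0.00555 m.
Longitude error → 5e-08 × 111000 × cos 80.0532° = 5e-08 × 111000 × 0.1727 ≈ 0.000958672 m.
Worst case both components are at the extreme and orthogonal: √(0.00555² + 0.000958672²) ≈ 0.00563219 m.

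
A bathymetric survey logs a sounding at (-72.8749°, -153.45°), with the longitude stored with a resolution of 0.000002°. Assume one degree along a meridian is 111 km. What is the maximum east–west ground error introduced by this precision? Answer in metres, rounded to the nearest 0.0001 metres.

With a 0.000002° grid the true value lies within half a step, ±0.000002°/2 = ±1e-06°, of the stored one.
One degree of longitude at 72.8749° is 111000 × cos 72.8749° ≈ 111000 × 0.2945 = 32684.9 m.
Maximum E–W displacement: 1e-06 × 32684.9 = 0.0326849 m.

0.0327 metres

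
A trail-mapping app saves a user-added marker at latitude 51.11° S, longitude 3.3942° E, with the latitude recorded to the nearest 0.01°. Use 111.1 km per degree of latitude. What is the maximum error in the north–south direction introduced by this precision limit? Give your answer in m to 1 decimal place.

555.5 m

Rounding to 2 decimal places leaves the latitude within ±0.005° of the true value.
So the N–S error is at most 0.005 × 111100 = 555.5 m.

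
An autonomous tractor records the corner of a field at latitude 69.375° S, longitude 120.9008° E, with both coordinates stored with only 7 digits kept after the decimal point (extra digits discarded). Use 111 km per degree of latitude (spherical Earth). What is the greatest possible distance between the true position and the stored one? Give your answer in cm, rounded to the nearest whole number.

1 cm

Truncating at 7 decimal places can drop up to a full unit in the last place, so each coordinate may be off by as much as 1e-07°.
North–south component: 1e-07° × 111000 = 0.0111 m.
Longitude error → 1e-07 × 111000 × cos 69.375° = 1e-07 × 111000 × 0.3523 ≈ 0.00390998 m.
The two errors are perpendicular, so the maximum displacement is √(0.0111² + 0.00390998²) ≈ 0.0117685 m.
That is 0.0117685 m = 1.1769 cm.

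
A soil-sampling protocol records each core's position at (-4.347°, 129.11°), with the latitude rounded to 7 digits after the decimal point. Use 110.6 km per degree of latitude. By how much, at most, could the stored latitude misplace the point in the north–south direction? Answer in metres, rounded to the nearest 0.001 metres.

Rounding to 7 decimal places leaves the latitude within ±5e-08° of the true value.
Along the meridian that is 5e-08° × 110600 m/° = 0.00553 m.

0.006 metres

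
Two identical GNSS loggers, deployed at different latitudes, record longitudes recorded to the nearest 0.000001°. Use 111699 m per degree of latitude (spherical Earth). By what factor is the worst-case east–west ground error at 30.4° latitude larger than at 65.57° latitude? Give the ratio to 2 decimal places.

2.09

Rounding to 6 decimal places leaves the longitude within ±5e-07° of the true value.
Error at 30.4° = 5e-07° × 111699 × cos 30.4° ≈ 0.055849 × 0.8625 = 0.048171 m.
Error at 65.57° = 5e-07° × 111699 × cos 65.57° ≈ 0.055849 × 0.4136 = 0.023098 m.
Ratio: 0.048171 / 0.023098 = cos 30.4° / cos 65.57° ≈ 2.0855.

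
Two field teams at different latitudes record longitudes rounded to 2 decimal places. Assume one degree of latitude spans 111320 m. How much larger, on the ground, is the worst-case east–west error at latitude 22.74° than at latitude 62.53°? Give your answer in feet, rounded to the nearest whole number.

842 feet

Rounding to 2 decimal places leaves the longitude within ±0.005° of the true value.
At 22.74°: 0.005° × 111320 × cos 22.74° = 0.005 × 111320 × 0.9223 ≈ 513.33 m.
At 62.53°: 0.005° × 111320 × cos 62.53° = 0.005 × 111320 × 0.4613 ≈ 256.75 m.
So the lower-latitude error exceeds the higher by 513.33 − 256.75 = 256.58 m.
Converting: 256.584 m × 3.2808 ft/m ≈ 841.81 ft.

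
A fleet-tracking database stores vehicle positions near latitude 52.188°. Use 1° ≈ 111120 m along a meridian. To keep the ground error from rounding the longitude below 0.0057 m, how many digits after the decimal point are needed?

7 decimal places

At 52.188° one degree of longitude covers 111120 × cos 52.188° ≈ 111120 × 0.6131 ≈ 68124.6 m.
With N decimal places the half-ulp bound is 0.5·10⁻ᴺ°, or 0.5·10⁻ᴺ × 68124.6 m on the ground.
Setting 34062.3 × 10⁻ᴺ ≤ 0.0057 gives 10ᴺ ≥ 5.976e+06, i.e. N ≥ 6.78.
So 7 decimal places suffice (0.00341 m); 6 would allow up to 0.0341 m.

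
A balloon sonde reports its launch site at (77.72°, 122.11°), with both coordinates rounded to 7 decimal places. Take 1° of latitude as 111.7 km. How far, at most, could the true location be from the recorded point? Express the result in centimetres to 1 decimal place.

0.6 centimetres

Rounding to 7 decimal places leaves each coordinate within ±5e-08° of the true value.
North–south component: 5e-08° × 111700 = 0.005585 m.
Longitude error → 5e-08 × 111700 × cos 77.72° = 5e-08 × 111700 × 0.2127 ≈ 0.00118787 m.
The two errors are perpendicular, so the maximum displacement is √(0.005585² + 0.00118787²) ≈ 0.00570993 m.
That is 0.00570993 m = 0.57099 cm.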